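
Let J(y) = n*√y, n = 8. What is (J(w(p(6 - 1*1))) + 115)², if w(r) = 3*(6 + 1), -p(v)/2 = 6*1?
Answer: 14569 + 1840*√21 ≈ 23001.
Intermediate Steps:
p(v) = -12
w(r) = 21 (w(r) = 3*7 = 21)
J(y) = 8*√y
(J(w(p(6 - 1*1))) + 115)² = (8*√21 + 115)² = (115 + 8*√21)²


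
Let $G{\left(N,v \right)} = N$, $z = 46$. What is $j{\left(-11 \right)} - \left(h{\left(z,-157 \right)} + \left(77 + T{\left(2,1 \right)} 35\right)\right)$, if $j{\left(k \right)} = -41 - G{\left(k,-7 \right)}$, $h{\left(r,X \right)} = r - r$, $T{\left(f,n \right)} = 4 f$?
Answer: $-387$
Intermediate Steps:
$h{\left(r,X \right)} = 0$
$j{\left(k \right)} = -41 - k$
$j{\left(-11 \right)} - \left(h{\left(z,-157 \right)} + \left(77 + T{\left(2,1 \right)} 35\right)\right) = \left(-41 - -11\right) - \left(0 + \left(77 + 4 \cdot 2 \cdot 35\right)\right) = \left(-41 + 11\right) - \left(0 + \left(77 + 8 \cdot 35\right)\right) = -30 - \left(0 + \left(77 + 280\right)\right) = -30 - \left(0 + 357\right) = -30 - 357 = -387$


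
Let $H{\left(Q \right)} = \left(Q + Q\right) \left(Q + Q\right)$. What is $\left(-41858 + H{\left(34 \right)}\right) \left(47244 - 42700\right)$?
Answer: $-169191296$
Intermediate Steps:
$H{\left(Q \right)} = 4 Q^{2}$ ($H{\left(Q \right)} = 2 Q 2 Q = 4 Q^{2}$)
$\left(-41858 + H{\left(34 \right)}\right) \left(47244 - 42700\right) = \left(-41858 + 4 \cdot 34^{2}\right) \left(47244 - 42700\right) = \left(-41858 + 4 \cdot 1156\right) 4544 = \left(-41858 + 4624\right) 4544 = \left(-37234\right) 4544 = -169191296$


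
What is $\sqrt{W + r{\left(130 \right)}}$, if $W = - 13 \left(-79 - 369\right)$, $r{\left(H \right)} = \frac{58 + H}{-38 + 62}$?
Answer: $\frac{\sqrt{209946}}{6} \approx 76.366$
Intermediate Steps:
$r{\left(H \right)} = \frac{29}{12} + \frac{H}{24}$ ($r{\left(H \right)} = \frac{58 + H}{24} = \left(58 + H\right) \frac{1}{24} = \frac{29}{12} + \frac{H}{24}$)
$W = 5824$ ($W = \left(-13\right) \left(-448\right) = 5824$)
$\sqrt{W + r{\left(130 \right)}} = \sqrt{5824 + \left(\frac{29}{12} + \frac{1}{24} \cdot 130\right)} = \sqrt{5824 + \left(\frac{29}{12} + \frac{65}{12}\right)} = \sqrt{5824 + \frac{47}{6}} = \sqrt{\frac{34991}{6}} = \frac{\sqrt{209946}}{6}$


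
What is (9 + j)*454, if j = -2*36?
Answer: -28602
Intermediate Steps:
j = -72
(9 + j)*454 = (9 - 72)*454 = -63*454 = -28602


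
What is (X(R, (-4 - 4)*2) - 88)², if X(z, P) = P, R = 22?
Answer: 10816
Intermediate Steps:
(X(R, (-4 - 4)*2) - 88)² = ((-4 - 4)*2 - 88)² = (-8*2 - 88)² = (-16 - 88)² = (-104)² = 10816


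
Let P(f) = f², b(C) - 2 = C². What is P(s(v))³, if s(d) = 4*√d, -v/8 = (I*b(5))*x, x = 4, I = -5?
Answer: 330225942528000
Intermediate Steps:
b(C) = 2 + C²
v = 4320 (v = -8*(-5*(2 + 5²))*4 = -8*(-5*(2 + 25))*4 = -8*(-5*27)*4 = -(-1080)*4 = -8*(-540) = 4320)
P(s(v))³ = ((4*√4320)²)³ = ((4*(12*√30))²)³ = ((48*√30)²)³ = 69120³ = 330225942528000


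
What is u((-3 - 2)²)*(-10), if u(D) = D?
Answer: -250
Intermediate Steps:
u((-3 - 2)²)*(-10) = (-3 - 2)²*(-10) = (-5)²*(-10) = 25*(-10) = -250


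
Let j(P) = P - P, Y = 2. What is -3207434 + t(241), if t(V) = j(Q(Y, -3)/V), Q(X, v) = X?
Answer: -3207434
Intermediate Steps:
j(P) = 0
t(V) = 0
-3207434 + t(241) = -3207434 + 0 = -3207434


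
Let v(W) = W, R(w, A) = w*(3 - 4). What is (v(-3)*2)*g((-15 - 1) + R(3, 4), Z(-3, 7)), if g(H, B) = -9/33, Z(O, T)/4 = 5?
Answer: 18/11 ≈ 1.6364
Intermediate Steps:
Z(O, T) = 20 (Z(O, T) = 4*5 = 20)
R(w, A) = -w (R(w, A) = w*(-1) = -w)
g(H, B) = -3/11 (g(H, B) = -9*1/33 = -3/11)
(v(-3)*2)*g((-15 - 1) + R(3, 4), Z(-3, 7)) = -3*2*(-3/11) = -6*(-3/11) = 18/11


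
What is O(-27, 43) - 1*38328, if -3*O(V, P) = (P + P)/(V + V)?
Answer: -3104525/81 ≈ -38328.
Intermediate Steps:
O(V, P) = -P/(3*V) (O(V, P) = -(P + P)/(3*(V + V)) = -2*P/(3*(2*V)) = -2*P*1/(2*V)/3 = -P/(3*V))
O(-27, 43) - 1*38328 = -1/3*43/(-27) - 1*38328 = -1/3*43*(-1/27) - 38328 = 43/81 - 38328 = -3104525/81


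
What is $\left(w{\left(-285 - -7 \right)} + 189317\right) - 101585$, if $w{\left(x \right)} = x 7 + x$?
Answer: $85508$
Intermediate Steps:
$w{\left(x \right)} = 8 x$ ($w{\left(x \right)} = 7 x + x = 8 x$)
$\left(w{\left(-285 - -7 \right)} + 189317\right) - 101585 = \left(8 \left(-285 - -7\right) + 189317\right) - 101585 = \left(8 \left(-285 + 7\right) + 189317\right) - 101585 = \left(8 \left(-278\right) + 189317\right) - 101585 = \left(-2224 + 189317\right) - 101585 = 187093 - 101585 = 85508$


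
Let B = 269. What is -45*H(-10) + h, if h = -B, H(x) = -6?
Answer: 1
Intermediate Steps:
h = -269 (h = -1*269 = -269)
-45*H(-10) + h = -45*(-6) - 269 = 270 - 269 = 1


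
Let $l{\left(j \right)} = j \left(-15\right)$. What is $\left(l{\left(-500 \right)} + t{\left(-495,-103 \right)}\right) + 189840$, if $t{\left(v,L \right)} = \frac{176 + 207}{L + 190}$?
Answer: $\frac{17168963}{87} \approx 1.9734 \cdot 10^{5}$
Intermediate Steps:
$l{\left(j \right)} = - 15 j$
$t{\left(v,L \right)} = \frac{383}{190 + L}$
$\left(l{\left(-500 \right)} + t{\left(-495,-103 \right)}\right) + 189840 = \left(\left(-15\right) \left(-500\right) + \frac{383}{190 - 103}\right) + 189840 = \left(7500 + \frac{383}{87}\right) + 189840 = \frac{652883}{87} + 189840 = \frac{17168963}{87}$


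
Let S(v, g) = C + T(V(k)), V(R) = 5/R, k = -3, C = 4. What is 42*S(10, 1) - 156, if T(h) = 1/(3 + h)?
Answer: 87/2 ≈ 43.500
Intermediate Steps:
S(v, g) = 19/4 (S(v, g) = 4 + 1/(3 + 5/(-3)) = 4 + 1/(3 + 5*(-1/3)) = 4 + 1/(3 - 5/3) = 4 + 1/(4/3) = 4 + 3/4 = 19/4)
42*S(10, 1) - 156 = 42*(19/4) - 156 = 399/2 - 156 = 87/2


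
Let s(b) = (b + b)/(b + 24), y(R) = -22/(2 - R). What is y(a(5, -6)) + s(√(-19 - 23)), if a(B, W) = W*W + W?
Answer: 1329/1442 + 8*I*√42/103 ≈ 0.92164 + 0.50336*I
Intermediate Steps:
a(B, W) = W + W² (a(B, W) = W² + W = W + W²)
s(b) = 2*b/(24 + b) (s(b) = (2*b)/(24 + b) = 2*b/(24 + b))
y(a(5, -6)) + s(√(-19 - 23)) = 22/(-2 - 6*(1 - 6)) + 2*√(-19 - 23)/(24 + √(-19 - 23)) = 22/(-2 - 6*(-5)) + 2*√(-42)/(24 + √(-42)) = 22/(-2 + 30) + 2*(I*√42)/(24 + I*√42) = 22/28 + 2*I*√42/(24 + I*√42) = 22*(1/28) + 2*I*√42/(24 + I*√42) = 11/14 + 2*I*√42/(24 + I*√42)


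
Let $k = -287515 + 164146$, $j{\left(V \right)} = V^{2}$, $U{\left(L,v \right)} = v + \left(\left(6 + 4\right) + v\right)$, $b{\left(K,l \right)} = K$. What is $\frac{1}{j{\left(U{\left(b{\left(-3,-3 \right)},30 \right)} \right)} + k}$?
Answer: $- \frac{1}{118469} \approx -8.441 \cdot 10^{-6}$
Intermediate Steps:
$U{\left(L,v \right)} = 10 + 2 v$ ($U{\left(L,v \right)} = v + \left(10 + v\right) = 10 + 2 v$)
$k = -123369$
$\frac{1}{j{\left(U{\left(b{\left(-3,-3 \right)},30 \right)} \right)} + k} = \frac{1}{\left(10 + 2 \cdot 30\right)^{2} - 123369} = \frac{1}{\left(10 + 60\right)^{2} - 123369} = \frac{1}{70^{2} - 123369} = \frac{1}{4900 - 123369} = \frac{1}{-118469} = - \frac{1}{118469}$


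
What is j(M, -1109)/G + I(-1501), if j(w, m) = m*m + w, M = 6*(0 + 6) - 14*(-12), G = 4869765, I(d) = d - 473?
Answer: -1922337205/973953 ≈ -1973.7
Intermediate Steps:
I(d) = -473 + d
M = 204 (M = 6*6 + 168 = 36 + 168 = 204)
j(w, m) = w + m**2 (j(w, m) = m**2 + w = w + m**2)
j(M, -1109)/G + I(-1501) = (204 + (-1109)**2)/4869765 + (-473 - 1501) = (204 + 1229881)*(1/4869765) - 1974 = 1230085*(1/4869765) - 1974 = 246017/973953 - 1974 = -1922337205/973953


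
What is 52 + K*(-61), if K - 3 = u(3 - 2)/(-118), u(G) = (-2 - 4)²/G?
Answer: -6631/59 ≈ -112.39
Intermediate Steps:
u(G) = 36/G (u(G) = (-6)²/G = 36/G)
K = 159/59 (K = 3 + (36/(3 - 2))/(-118) = 3 + (36/1)*(-1/118) = 3 + (36*1)*(-1/118) = 3 + 36*(-1/118) = 3 - 18/59 = 159/59 ≈ 2.6949)
52 + K*(-61) = 52 + (159/59)*(-61) = 52 - 9699/59 = -6631/59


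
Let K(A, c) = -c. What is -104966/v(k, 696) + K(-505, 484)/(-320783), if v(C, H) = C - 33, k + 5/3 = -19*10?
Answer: 50507125675/108103871 ≈ 467.21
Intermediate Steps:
k = -575/3 (k = -5/3 - 19*10 = -5/3 - 190 = -575/3 ≈ -191.67)
v(C, H) = -33 + C
-104966/v(k, 696) + K(-505, 484)/(-320783) = -104966/(-33 - 575/3) - 1*484/(-320783) = -104966/(-674/3) - 484*(-1/320783) = -104966*(-3/674) + 484/320783 = 157449/337 + 484/320783 = 50507125675/108103871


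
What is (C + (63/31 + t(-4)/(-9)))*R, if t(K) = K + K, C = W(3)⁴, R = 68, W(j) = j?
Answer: 1592152/279 ≈ 5706.6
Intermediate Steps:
C = 81 (C = 3⁴ = 81)
t(K) = 2*K
(C + (63/31 + t(-4)/(-9)))*R = (81 + (63/31 + (2*(-4))/(-9)))*68 = (81 + (63*(1/31) - 8*(-⅑)))*68 = (81 + (63/31 + 8/9))*68 = (81 + 815/279)*68 = (23414/279)*68 = 1592152/279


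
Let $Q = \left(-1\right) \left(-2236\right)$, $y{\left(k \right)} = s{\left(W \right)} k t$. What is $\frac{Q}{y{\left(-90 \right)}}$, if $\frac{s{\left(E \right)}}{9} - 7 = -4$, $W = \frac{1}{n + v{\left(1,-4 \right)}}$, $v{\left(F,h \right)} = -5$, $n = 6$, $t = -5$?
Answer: $\frac{1118}{6075} \approx 0.18403$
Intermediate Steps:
$W = 1$ ($W = \frac{1}{6 - 5} = 1^{-1} = 1$)
$s{\left(E \right)} = 27$ ($s{\left(E \right)} = 63 + 9 \left(-4\right) = 63 - 36 = 27$)
$y{\left(k \right)} = - 135 k$ ($y{\left(k \right)} = 27 k \left(-5\right) = - 135 k$)
$Q = 2236$
$\frac{Q}{y{\left(-90 \right)}} = \frac{2236}{\left(-135\right) \left(-90\right)} = \frac{2236}{12150} = 2236 \cdot \frac{1}{12150} = \frac{1118}{6075}$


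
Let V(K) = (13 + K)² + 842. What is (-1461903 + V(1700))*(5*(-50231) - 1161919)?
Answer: -2081893228792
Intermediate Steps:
V(K) = 842 + (13 + K)²
(-1461903 + V(1700))*(5*(-50231) - 1161919) = (-1461903 + (842 + (13 + 1700)²))*(5*(-50231) - 1161919) = (-1461903 + (842 + 1713²))*(-251155 - 1161919) = (-1461903 + (842 + 2934369))*(-1413074) = (-1461903 + 2935211)*(-1413074) = 1473308*(-1413074) = -2081893228792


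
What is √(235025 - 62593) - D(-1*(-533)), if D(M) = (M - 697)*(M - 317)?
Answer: 35424 + 4*√10777 ≈ 35839.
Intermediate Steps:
D(M) = (-697 + M)*(-317 + M)
√(235025 - 62593) - D(-1*(-533)) = √(235025 - 62593) - (220949 + (-1*(-533))² - (-1014)*(-533)) = √172432 - (220949 + 533² - 1014*533) = 4*√10777 - (220949 + 284089 - 540462) = 4*√10777 - 1*(-35424) = 4*√10777 + 35424 = 35424 + 4*√10777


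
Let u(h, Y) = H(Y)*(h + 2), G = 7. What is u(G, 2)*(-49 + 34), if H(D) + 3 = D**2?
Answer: -135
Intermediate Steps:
H(D) = -3 + D**2
u(h, Y) = (-3 + Y**2)*(2 + h) (u(h, Y) = (-3 + Y**2)*(h + 2) = (-3 + Y**2)*(2 + h))
u(G, 2)*(-49 + 34) = ((-3 + 2**2)*(2 + 7))*(-49 + 34) = ((-3 + 4)*9)*(-15) = (1*9)*(-15) = 9*(-15) = -135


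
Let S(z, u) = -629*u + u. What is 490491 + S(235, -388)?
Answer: 734155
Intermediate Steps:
S(z, u) = -628*u
490491 + S(235, -388) = 490491 - 628*(-388) = 490491 + 243664 = 734155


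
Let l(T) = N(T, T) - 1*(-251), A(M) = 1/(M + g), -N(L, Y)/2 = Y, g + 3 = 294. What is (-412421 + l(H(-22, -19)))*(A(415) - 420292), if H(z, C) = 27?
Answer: 61158820434912/353 ≈ 1.7325e+11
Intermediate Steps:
g = 291 (g = -3 + 294 = 291)
N(L, Y) = -2*Y
A(M) = 1/(291 + M) (A(M) = 1/(M + 291) = 1/(291 + M))
l(T) = 251 - 2*T (l(T) = -2*T - 1*(-251) = -2*T + 251 = 251 - 2*T)
(-412421 + l(H(-22, -19)))*(A(415) - 420292) = (-412421 + (251 - 2*27))*(1/(291 + 415) - 420292) = (-412421 + (251 - 54))*(1/706 - 420292) = (-412421 + 197)*(1/706 - 420292) = -412224*(-296726151/706) = 61158820434912/353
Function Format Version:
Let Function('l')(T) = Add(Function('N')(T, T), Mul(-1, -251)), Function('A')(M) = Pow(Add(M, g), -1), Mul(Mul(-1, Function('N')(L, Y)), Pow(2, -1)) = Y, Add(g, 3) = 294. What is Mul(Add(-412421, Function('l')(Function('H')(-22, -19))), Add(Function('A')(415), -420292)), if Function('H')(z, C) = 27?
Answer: Rational(61158820434912, 353) ≈ 1.7325e+11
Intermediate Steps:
g = 291 (g = Add(-3, 294) = 291)
Function('N')(L, Y) = Mul(-2, Y)
Function('A')(M) = Pow(Add(291, M), -1) (Function('A')(M) = Pow(Add(M, 291), -1) = Pow(Add(291, M), -1))
Function('l')(T) = Add(251, Mul(-2, T)) (Function('l')(T) = Add(Mul(-2, T), Mul(-1, -251)) = Add(Mul(-2, T), 251) = Add(251, Mul(-2, T)))
Mul(Add(-412421, Function('l')(Function('H')(-22, -19))), Add(Function('A')(415), -420292)) = Mul(Add(-412421, Add(251, Mul(-2, 27))), Add(Pow(Add(291, 415), -1), -420292)) = Mul(Add(-412421, Add(251, -54)), Add(Pow(706, -1), -420292)) = Mul(Add(-412421, 197), Add(Rational(1, 706), -420292)) = Mul(-412224, Rational(-296726151, 706)) = Rational(61158820434912, 353)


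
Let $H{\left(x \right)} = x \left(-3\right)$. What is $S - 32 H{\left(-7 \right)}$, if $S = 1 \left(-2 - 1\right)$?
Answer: $-675$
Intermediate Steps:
$H{\left(x \right)} = - 3 x$
$S = -3$ ($S = 1 \left(-3\right) = -3$)
$S - 32 H{\left(-7 \right)} = -3 - 32 \left(\left(-3\right) \left(-7\right)\right) = -3 - 672 = -675$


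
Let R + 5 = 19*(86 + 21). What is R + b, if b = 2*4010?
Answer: 10048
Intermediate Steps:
R = 2028 (R = -5 + 19*(86 + 21) = -5 + 19*107 = -5 + 2033 = 2028)
b = 8020
R + b = 2028 + 8020 = 10048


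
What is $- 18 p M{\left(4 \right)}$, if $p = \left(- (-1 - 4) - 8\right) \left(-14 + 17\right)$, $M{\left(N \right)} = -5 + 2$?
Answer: $-486$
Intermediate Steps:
$M{\left(N \right)} = -3$
$p = -9$ ($p = \left(\left(-1\right) \left(-5\right) - 8\right) 3 = \left(5 - 8\right) 3 = \left(-3\right) 3 = -9$)
$- 18 p M{\left(4 \right)} = \left(-18\right) \left(-9\right) \left(-3\right) = 162 \left(-3\right) = -486$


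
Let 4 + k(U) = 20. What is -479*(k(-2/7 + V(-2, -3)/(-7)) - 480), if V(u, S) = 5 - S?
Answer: 222256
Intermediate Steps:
k(U) = 16 (k(U) = -4 + 20 = 16)
-479*(k(-2/7 + V(-2, -3)/(-7)) - 480) = -479*(16 - 480) = -479*(-464) = 222256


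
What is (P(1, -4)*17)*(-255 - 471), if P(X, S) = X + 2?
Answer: -37026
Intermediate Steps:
P(X, S) = 2 + X
(P(1, -4)*17)*(-255 - 471) = ((2 + 1)*17)*(-255 - 471) = (3*17)*(-726) = 51*(-726) = -37026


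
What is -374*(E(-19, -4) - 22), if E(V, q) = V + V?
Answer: 22440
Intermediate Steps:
E(V, q) = 2*V
-374*(E(-19, -4) - 22) = -374*(2*(-19) - 22) = -374*(-38 - 22) = -374*(-60) = 22440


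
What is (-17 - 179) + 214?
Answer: 18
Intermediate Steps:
(-17 - 179) + 214 = -196 + 214 = 18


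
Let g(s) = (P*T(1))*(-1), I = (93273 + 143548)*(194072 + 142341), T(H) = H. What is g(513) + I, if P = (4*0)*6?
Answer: 79669663073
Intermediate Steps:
P = 0 (P = 0*6 = 0)
I = 79669663073 (I = 236821*336413 = 79669663073)
g(s) = 0 (g(s) = (0*1)*(-1) = 0*(-1) = 0)
g(513) + I = 0 + 79669663073 = 79669663073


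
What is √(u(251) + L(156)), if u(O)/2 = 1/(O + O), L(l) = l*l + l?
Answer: √1543020743/251 ≈ 156.50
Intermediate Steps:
L(l) = l + l² (L(l) = l² + l = l + l²)
u(O) = 1/O (u(O) = 2/(O + O) = 2/((2*O)) = 2*(1/(2*O)) = 1/O)
√(u(251) + L(156)) = √(1/251 + 156*(1 + 156)) = √(1/251 + 156*157) = √(1/251 + 24492) = √(6147493/251) = √1543020743/251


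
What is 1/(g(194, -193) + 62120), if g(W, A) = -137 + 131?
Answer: 1/62114 ≈ 1.6099e-5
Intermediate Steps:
g(W, A) = -6
1/(g(194, -193) + 62120) = 1/(-6 + 62120) = 1/62114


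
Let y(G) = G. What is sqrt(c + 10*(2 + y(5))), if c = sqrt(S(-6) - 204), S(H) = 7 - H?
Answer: sqrt(70 + I*sqrt(191)) ≈ 8.4069 + 0.82196*I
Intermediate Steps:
c = I*sqrt(191) (c = sqrt((7 - 1*(-6)) - 204) = sqrt((7 + 6) - 204) = sqrt(13 - 204) = sqrt(-191) = I*sqrt(191) ≈ 13.82*I)
sqrt(c + 10*(2 + y(5))) = sqrt(I*sqrt(191) + 10*(2 + 5)) = sqrt(I*sqrt(191) + 10*7) = sqrt(I*sqrt(191) + 70) = sqrt(70 + I*sqrt(191))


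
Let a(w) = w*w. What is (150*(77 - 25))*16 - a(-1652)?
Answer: -2604304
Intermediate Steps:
a(w) = w²
(150*(77 - 25))*16 - a(-1652) = (150*(77 - 25))*16 - 1*(-1652)² = (150*52)*16 - 1*2729104 = 7800*16 - 2729104 = 124800 - 2729104 = -2604304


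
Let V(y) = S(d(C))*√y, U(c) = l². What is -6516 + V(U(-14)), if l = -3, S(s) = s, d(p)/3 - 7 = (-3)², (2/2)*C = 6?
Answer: -6372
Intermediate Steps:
C = 6
d(p) = 48 (d(p) = 21 + 3*(-3)² = 21 + 3*9 = 21 + 27 = 48)
U(c) = 9 (U(c) = (-3)² = 9)
V(y) = 48*√y
-6516 + V(U(-14)) = -6516 + 48*√9 = -6516 + 48*3 = -6516 + 144 = -6372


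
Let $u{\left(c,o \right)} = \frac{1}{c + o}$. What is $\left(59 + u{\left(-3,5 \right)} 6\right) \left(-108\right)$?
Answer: $-6696$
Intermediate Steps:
$\left(59 + u{\left(-3,5 \right)} 6\right) \left(-108\right) = \left(59 + \frac{1}{-3 + 5} \cdot 6\right) \left(-108\right) = \left(59 + \frac{1}{2} \cdot 6\right) \left(-108\right) = \left(59 + 3\right) \left(-108\right) = 62 \left(-108\right) = -6696$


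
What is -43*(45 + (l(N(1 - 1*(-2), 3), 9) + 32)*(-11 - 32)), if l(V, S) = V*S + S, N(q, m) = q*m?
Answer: 223643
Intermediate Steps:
N(q, m) = m*q
l(V, S) = S + S*V (l(V, S) = S*V + S = S + S*V)
-43*(45 + (l(N(1 - 1*(-2), 3), 9) + 32)*(-11 - 32)) = -43*(45 + (9*(1 + 3*(1 - 1*(-2))) + 32)*(-11 - 32)) = -43*(45 + (9*(1 + 3*(1 + 2)) + 32)*(-43)) = -43*(45 + (9*(1 + 3*3) + 32)*(-43)) = -43*(45 + (9*(1 + 9) + 32)*(-43)) = -43*(45 + (9*10 + 32)*(-43)) = -43*(45 + (90 + 32)*(-43)) = -43*(45 + 122*(-43)) = -43*(45 - 5246) = -43*(-5201) = 223643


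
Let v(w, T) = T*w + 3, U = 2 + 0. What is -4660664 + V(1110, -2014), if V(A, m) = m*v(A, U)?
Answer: -9137786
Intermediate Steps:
U = 2
v(w, T) = 3 + T*w
V(A, m) = m*(3 + 2*A)
-4660664 + V(1110, -2014) = -4660664 - 2014*(3 + 2*1110) = -4660664 - 2014*(3 + 2220) = -4660664 - 2014*2223 = -4660664 - 4477122 = -9137786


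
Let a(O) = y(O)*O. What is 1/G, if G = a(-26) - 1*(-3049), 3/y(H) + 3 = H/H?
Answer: 1/3088 ≈ 0.00032383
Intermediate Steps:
y(H) = -3/2 (y(H) = 3/(-3 + H/H) = 3/(-3 + 1) = 3/(-2) = 3*(-½) = -3/2)
a(O) = -3*O/2
G = 3088 (G = -3/2*(-26) - 1*(-3049) = 39 + 3049 = 3088)
1/G = 1/3088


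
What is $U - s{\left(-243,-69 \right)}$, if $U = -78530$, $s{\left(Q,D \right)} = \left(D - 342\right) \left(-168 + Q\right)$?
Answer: $-247451$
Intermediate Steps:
$s{\left(Q,D \right)} = \left(-342 + D\right) \left(-168 + Q\right)$
$U - s{\left(-243,-69 \right)} = -78530 - \left(57456 - -83106 - -11592 - -16767\right) = -78530 - \left(57456 + 83106 + 11592 + 16767\right) = -78530 - 168921 = -247451$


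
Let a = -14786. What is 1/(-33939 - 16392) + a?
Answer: -744194167/50331 ≈ -14786.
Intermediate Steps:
1/(-33939 - 16392) + a = 1/(-33939 - 16392) - 14786 = 1/(-50331) - 14786 = -1/50331 - 14786 = -744194167/50331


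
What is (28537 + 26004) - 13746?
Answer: 40795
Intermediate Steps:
(28537 + 26004) - 13746 = 54541 - 13746 = 40795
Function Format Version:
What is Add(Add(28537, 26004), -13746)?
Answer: 40795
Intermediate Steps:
Add(Add(28537, 26004), -13746) = Add(54541, -13746) = 40795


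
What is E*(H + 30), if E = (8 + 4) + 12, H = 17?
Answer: 1128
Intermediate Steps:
E = 24 (E = 12 + 12 = 24)
E*(H + 30) = 24*(17 + 30) = 24*47 = 1128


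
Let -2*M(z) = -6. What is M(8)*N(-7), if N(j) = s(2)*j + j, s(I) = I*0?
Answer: -21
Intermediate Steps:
s(I) = 0
M(z) = 3 (M(z) = -½*(-6) = 3)
N(j) = j (N(j) = 0*j + j = 0 + j = j)
M(8)*N(-7) = 3*(-7) = -21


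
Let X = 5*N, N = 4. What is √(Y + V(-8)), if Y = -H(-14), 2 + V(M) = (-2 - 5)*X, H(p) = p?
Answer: 8*I*√2 ≈ 11.314*I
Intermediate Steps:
X = 20 (X = 5*4 = 20)
V(M) = -142 (V(M) = -2 + (-2 - 5)*20 = -2 - 7*20 = -2 - 140 = -142)
Y = 14 (Y = -1*(-14) = 14)
√(Y + V(-8)) = √(14 - 142) = √(-128) = 8*I*√2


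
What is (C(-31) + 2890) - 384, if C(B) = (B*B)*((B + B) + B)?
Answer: -86867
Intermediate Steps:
C(B) = 3*B**3 (C(B) = B**2*(2*B + B) = B**2*(3*B) = 3*B**3)
(C(-31) + 2890) - 384 = (3*(-31)**3 + 2890) - 384 = (3*(-29791) + 2890) - 384 = (-89373 + 2890) - 384 = -86483 - 384 = -86867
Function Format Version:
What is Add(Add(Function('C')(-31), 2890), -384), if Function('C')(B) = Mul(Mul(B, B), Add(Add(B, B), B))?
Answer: -86867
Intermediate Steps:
Function('C')(B) = Mul(3, Pow(B, 3)) (Function('C')(B) = Mul(Pow(B, 2), Add(Mul(2, B), B)) = Mul(Pow(B, 2), Mul(3, B)) = Mul(3, Pow(B, 3)))
Add(Add(Function('C')(-31), 2890), -384) = Add(Add(Mul(3, Pow(-31, 3)), 2890), -384) = Add(Add(Mul(3, -29791), 2890), -384) = Add(Add(-89373, 2890), -384) = Add(-86483, -384) = -86867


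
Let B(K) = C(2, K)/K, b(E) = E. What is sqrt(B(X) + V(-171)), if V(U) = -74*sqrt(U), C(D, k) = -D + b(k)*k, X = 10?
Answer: sqrt(245 - 5550*I*sqrt(19))/5 ≈ 22.108 - 21.885*I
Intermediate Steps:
C(D, k) = k**2 - D (C(D, k) = -D + k*k = -D + k**2 = k**2 - D)
B(K) = (-2 + K**2)/K (B(K) = (K**2 - 1*2)/K = (K**2 - 2)/K = (-2 + K**2)/K)
sqrt(B(X) + V(-171)) = sqrt((10 - 2/10) - 222*I*sqrt(19)) = sqrt((10 - 2*1/10) - 222*I*sqrt(19)) = sqrt((10 - 1/5) - 222*I*sqrt(19)) = sqrt(49/5 - 222*I*sqrt(19))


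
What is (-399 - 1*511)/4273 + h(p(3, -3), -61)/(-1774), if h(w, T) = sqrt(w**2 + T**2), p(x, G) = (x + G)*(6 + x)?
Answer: -1874993/7580302 ≈ -0.24735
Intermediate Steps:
p(x, G) = (6 + x)*(G + x) (p(x, G) = (G + x)*(6 + x) = (6 + x)*(G + x))
h(w, T) = sqrt(T**2 + w**2)
(-399 - 1*511)/4273 + h(p(3, -3), -61)/(-1774) = (-399 - 1*511)/4273 + sqrt((-61)**2 + (3**2 + 6*(-3) + 6*3 - 3*3)**2)/(-1774) = (-399 - 511)*(1/4273) + sqrt(3721 + (9 - 18 + 18 - 9)**2)*(-1/1774) = -910*1/4273 + sqrt(3721 + 0**2)*(-1/1774) = -910/4273 + sqrt(3721 + 0)*(-1/1774) = -910/4273 + sqrt(3721)*(-1/1774) = -910/4273 + 61*(-1/1774) = -910/4273 - 61/1774 = -1874993/7580302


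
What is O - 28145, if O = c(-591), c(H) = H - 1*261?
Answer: -28997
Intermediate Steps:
c(H) = -261 + H (c(H) = H - 261 = -261 + H)
O = -852 (O = -261 - 591 = -852)
O - 28145 = -852 - 28145 = -28997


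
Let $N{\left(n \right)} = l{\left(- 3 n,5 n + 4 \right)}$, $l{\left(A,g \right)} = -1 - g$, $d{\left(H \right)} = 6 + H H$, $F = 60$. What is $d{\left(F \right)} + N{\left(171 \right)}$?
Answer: $2746$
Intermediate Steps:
$d{\left(H \right)} = 6 + H^{2}$
$N{\left(n \right)} = -5 - 5 n$ ($N{\left(n \right)} = -1 - \left(5 n + 4\right) = -1 - \left(4 + 5 n\right) = -5 - 5 n$)
$d{\left(F \right)} + N{\left(171 \right)} = \left(6 + 60^{2}\right) - 860 = \left(6 + 3600\right) - 860 = 3606 - 860 = 2746$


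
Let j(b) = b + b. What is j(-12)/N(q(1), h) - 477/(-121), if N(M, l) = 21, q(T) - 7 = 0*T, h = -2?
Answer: 2371/847 ≈ 2.7993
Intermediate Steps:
q(T) = 7 (q(T) = 7 + 0*T = 7 + 0 = 7)
j(b) = 2*b
j(-12)/N(q(1), h) - 477/(-121) = (2*(-12))/21 - 477/(-121) = -24*1/21 - 477*(-1/121) = -8/7 + 477/121 = 2371/847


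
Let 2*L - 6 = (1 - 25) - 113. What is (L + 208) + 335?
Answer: 955/2 ≈ 477.50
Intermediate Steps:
L = -131/2 (L = 3 + ((1 - 25) - 113)/2 = 3 + (-24 - 113)/2 = 3 + (½)*(-137) = 3 - 137/2 = -131/2 ≈ -65.500)
(L + 208) + 335 = (-131/2 + 208) + 335 = 285/2 + 335 = 955/2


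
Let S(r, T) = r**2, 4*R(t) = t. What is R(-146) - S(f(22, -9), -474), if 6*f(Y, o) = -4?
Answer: -665/18 ≈ -36.944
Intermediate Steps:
f(Y, o) = -2/3 (f(Y, o) = (1/6)*(-4) = -2/3)
R(t) = t/4
R(-146) - S(f(22, -9), -474) = (1/4)*(-146) - (-2/3)**2 = -73/2 - 1*4/9 = -73/2 - 4/9 = -665/18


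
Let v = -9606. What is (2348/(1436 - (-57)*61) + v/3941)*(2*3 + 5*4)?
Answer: -986461060/19362133 ≈ -50.948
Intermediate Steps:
(2348/(1436 - (-57)*61) + v/3941)*(2*3 + 5*4) = (2348/(1436 - (-57)*61) - 9606/3941)*(2*3 + 5*4) = (2348/(1436 - 1*(-3477)) - 9606*1/3941)*(6 + 20) = (2348/(1436 + 3477) - 9606/3941)*26 = (2348/4913 - 9606/3941)*26 = -37940810/19362133*26 = -986461060/19362133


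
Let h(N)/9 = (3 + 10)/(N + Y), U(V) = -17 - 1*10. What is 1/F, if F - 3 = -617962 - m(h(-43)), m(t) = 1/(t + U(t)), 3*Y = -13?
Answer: -4185/2586158273 ≈ -1.6182e-6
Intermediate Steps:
Y = -13/3 (Y = (1/3)*(-13) = -13/3 ≈ -4.3333)
U(V) = -27 (U(V) = -17 - 10 = -27)
h(N) = 117/(-13/3 + N) (h(N) = 9*((3 + 10)/(N - 13/3)) = 9*(13/(-13/3 + N)) = 117/(-13/3 + N))
m(t) = 1/(-27 + t) (m(t) = 1/(t - 27) = 1/(-27 + t))
F = -2586158273/4185 (F = 3 + (-617962 - 1/(-27 + 351/(-13 + 3*(-43)))) = 3 + (-617962 - 1/(-27 + 351/(-13 - 129))) = 3 + (-617962 - 1/(-27 + 351/(-142))) = 3 + (-617962 - 1/(-27 + 351*(-1/142))) = 3 + (-617962 - 1/(-27 - 351/142)) = 3 + (-617962 - 1/(-4185/142)) = 3 + (-617962 - 1*(-142/4185)) = 3 + (-617962 + 142/4185) = 3 - 2586170828/4185 = -2586158273/4185 ≈ -6.1796e+5)
1/F = 1/(-2586158273/4185) = -4185/2586158273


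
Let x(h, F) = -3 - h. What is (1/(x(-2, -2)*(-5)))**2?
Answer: 1/25 ≈ 0.040000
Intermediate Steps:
(1/(x(-2, -2)*(-5)))**2 = (1/((-3 - 1*(-2))*(-5)))**2 = (1/((-3 + 2)*(-5)))**2 = (1/(-1*(-5)))**2 = (1/5)**2 = 1/25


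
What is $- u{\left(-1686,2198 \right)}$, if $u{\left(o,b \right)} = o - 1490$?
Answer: $3176$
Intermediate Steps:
$u{\left(o,b \right)} = -1490 + o$ ($u{\left(o,b \right)} = o - 1490 = -1490 + o$)
$- u{\left(-1686,2198 \right)} = - (-1490 - 1686) = \left(-1\right) \left(-3176\right) = 3176$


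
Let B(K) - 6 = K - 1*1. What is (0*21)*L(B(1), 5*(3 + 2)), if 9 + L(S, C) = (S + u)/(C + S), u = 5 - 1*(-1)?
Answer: 0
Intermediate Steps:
B(K) = 5 + K (B(K) = 6 + (K - 1*1) = 6 + (K - 1) = 6 + (-1 + K) = 5 + K)
u = 6 (u = 5 + 1 = 6)
L(S, C) = -9 + (6 + S)/(C + S) (L(S, C) = -9 + (S + 6)/(C + S) = -9 + (6 + S)/(C + S))
(0*21)*L(B(1), 5*(3 + 2)) = (0*21)*((6 - 45*(3 + 2) - 8*(5 + 1))/(5*(3 + 2) + (5 + 1))) = 0*((6 - 45*5 - 8*6)/(5*5 + 6)) = 0*((6 - 9*25 - 48)/(25 + 6)) = 0*((6 - 225 - 48)/31) = 0*((1/31)*(-267)) = 0*(-267/31) = 0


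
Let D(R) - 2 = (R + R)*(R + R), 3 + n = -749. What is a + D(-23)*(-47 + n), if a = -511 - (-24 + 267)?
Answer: -1693036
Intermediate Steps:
n = -752 (n = -3 - 749 = -752)
D(R) = 2 + 4*R² (D(R) = 2 + (R + R)*(R + R) = 2 + (2*R)*(2*R) = 2 + 4*R²)
a = -754 (a = -511 - 1*243 = -511 - 243 = -754)
a + D(-23)*(-47 + n) = -754 + (2 + 4*(-23)²)*(-47 - 752) = -754 + (2 + 4*529)*(-799) = -754 + (2 + 2116)*(-799) = -754 + 2118*(-799) = -754 - 1692282 = -1693036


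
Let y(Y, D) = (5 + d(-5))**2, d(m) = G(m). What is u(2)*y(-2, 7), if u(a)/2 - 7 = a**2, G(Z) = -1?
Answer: 352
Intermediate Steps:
d(m) = -1
u(a) = 14 + 2*a**2
y(Y, D) = 16 (y(Y, D) = (5 - 1)**2 = 4**2 = 16)
u(2)*y(-2, 7) = (14 + 2*2**2)*16 = (14 + 2*4)*16 = (14 + 8)*16 = 22*16 = 352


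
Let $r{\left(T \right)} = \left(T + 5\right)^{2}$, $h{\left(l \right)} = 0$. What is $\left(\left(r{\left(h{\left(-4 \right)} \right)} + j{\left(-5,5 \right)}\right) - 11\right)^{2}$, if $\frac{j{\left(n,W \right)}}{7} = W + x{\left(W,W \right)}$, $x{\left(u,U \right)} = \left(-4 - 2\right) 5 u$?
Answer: $1002001$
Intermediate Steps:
$x{\left(u,U \right)} = - 30 u$ ($x{\left(u,U \right)} = \left(-6\right) 5 u = - 30 u$)
$r{\left(T \right)} = \left(5 + T\right)^{2}$
$j{\left(n,W \right)} = - 203 W$ ($j{\left(n,W \right)} = 7 \left(W - 30 W\right) = 7 \left(- 29 W\right) = - 203 W$)
$\left(\left(r{\left(h{\left(-4 \right)} \right)} + j{\left(-5,5 \right)}\right) - 11\right)^{2} = \left(\left(\left(5 + 0\right)^{2} - 1015\right) - 11\right)^{2} = \left(\left(5^{2} - 1015\right) - 11\right)^{2} = \left(\left(25 - 1015\right) - 11\right)^{2} = \left(-990 - 11\right)^{2} = \left(-1001\right)^{2} = 1002001$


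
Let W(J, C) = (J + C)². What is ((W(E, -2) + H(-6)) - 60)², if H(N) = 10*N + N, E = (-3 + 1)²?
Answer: 14884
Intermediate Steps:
E = 4 (E = (-2)² = 4)
W(J, C) = (C + J)²
H(N) = 11*N
((W(E, -2) + H(-6)) - 60)² = (((-2 + 4)² + 11*(-6)) - 60)² = ((2² - 66) - 60)² = ((4 - 66) - 60)² = (-62 - 60)² = (-122)² = 14884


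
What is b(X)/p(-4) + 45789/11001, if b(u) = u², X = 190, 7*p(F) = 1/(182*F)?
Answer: -674601839937/3667 ≈ -1.8397e+8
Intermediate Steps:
p(F) = 1/(1274*F) (p(F) = (1/(182*F))/7 = 1/(1274*F))
b(X)/p(-4) + 45789/11001 = 190²/(((1/1274)/(-4))) + 45789/11001 = 36100/(((1/1274)*(-¼))) + 45789*(1/11001) = 36100/(-1/5096) + 15263/3667 = 36100*(-5096) + 15263/3667 = -183965600 + 15263/3667 = -674601839937/3667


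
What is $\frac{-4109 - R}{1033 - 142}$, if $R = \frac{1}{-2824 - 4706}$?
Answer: $- \frac{30940769}{6709230} \approx -4.6117$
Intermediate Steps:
$R = - \frac{1}{7530}$ ($R = \frac{1}{-7530} = - \frac{1}{7530} \approx -0.0001328$)
$\frac{-4109 - R}{1033 - 142} = \frac{-4109 - - \frac{1}{7530}}{1033 - 142} = \frac{-4109 + \frac{1}{7530}}{891} = \left(- \frac{30940769}{7530}\right) \frac{1}{891} = - \frac{30940769}{6709230}$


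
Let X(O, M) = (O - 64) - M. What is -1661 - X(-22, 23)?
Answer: -1552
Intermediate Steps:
X(O, M) = -64 + O - M (X(O, M) = (-64 + O) - M = -64 + O - M)
-1661 - X(-22, 23) = -1661 - (-64 - 22 - 1*23) = -1661 - (-64 - 22 - 23) = -1661 - 1*(-109) = -1661 + 109 = -1552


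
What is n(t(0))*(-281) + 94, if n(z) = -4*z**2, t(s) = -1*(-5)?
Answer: 28194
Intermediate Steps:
t(s) = 5
n(t(0))*(-281) + 94 = -4*5**2*(-281) + 94 = -4*25*(-281) + 94 = -100*(-281) + 94 = 28100 + 94 = 28194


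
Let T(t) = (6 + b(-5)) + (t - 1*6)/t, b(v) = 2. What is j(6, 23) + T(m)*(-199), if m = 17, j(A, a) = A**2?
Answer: -28641/17 ≈ -1684.8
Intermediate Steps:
T(t) = 8 + (-6 + t)/t (T(t) = (6 + 2) + (t - 1*6)/t = 8 + (t - 6)/t = 8 + (-6 + t)/t)
j(6, 23) + T(m)*(-199) = 6**2 + (9 - 6/17)*(-199) = 36 + (9 - 6*1/17)*(-199) = 36 + (9 - 6/17)*(-199) = 36 + (147/17)*(-199) = 36 - 29253/17 = -28641/17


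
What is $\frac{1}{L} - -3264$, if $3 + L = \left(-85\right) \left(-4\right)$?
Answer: $\frac{1099969}{337} \approx 3264.0$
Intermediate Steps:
$L = 337$ ($L = -3 - -340 = -3 + 340 = 337$)
$\frac{1}{L} - -3264 = \frac{1}{337} - -3264 = \frac{1}{337} + 3264 = \frac{1099969}{337}$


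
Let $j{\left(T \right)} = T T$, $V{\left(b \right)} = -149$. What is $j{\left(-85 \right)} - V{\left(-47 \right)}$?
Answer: $7374$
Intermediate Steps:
$j{\left(T \right)} = T^{2}$
$j{\left(-85 \right)} - V{\left(-47 \right)} = \left(-85\right)^{2} - -149 = 7225 + 149 = 7374$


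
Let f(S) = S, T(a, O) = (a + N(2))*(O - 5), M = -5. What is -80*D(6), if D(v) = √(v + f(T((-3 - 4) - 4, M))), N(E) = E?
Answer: -320*√6 ≈ -783.84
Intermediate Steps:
T(a, O) = (-5 + O)*(2 + a) (T(a, O) = (a + 2)*(O - 5) = (2 + a)*(-5 + O) = (-5 + O)*(2 + a))
D(v) = √(90 + v) (D(v) = √(v + (-10 - 5*((-3 - 4) - 4) + 2*(-5) - 5*((-3 - 4) - 4))) = √(v + (-10 - 5*(-7 - 4) - 10 - 5*(-7 - 4))) = √(v + (-10 - 5*(-11) - 10 - 5*(-11))) = √(v + (-10 + 55 - 10 + 55)) = √(v + 90) = √(90 + v))
-80*D(6) = -80*√(90 + 6) = -320*√6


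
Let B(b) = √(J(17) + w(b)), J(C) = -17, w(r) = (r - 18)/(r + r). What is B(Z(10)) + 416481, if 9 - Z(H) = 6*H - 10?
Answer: 416481 + I*√109470/82 ≈ 4.1648e+5 + 4.0349*I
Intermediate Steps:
w(r) = (-18 + r)/(2*r) (w(r) = (-18 + r)/((2*r)) = (-18 + r)*(1/(2*r)) = (-18 + r)/(2*r))
Z(H) = 19 - 6*H (Z(H) = 9 - (6*H - 10) = 9 - (-10 + 6*H) = 9 + (10 - 6*H) = 19 - 6*H)
B(b) = √(-17 + (-18 + b)/(2*b))
B(Z(10)) + 416481 = √(-66 - 36/(19 - 6*10))/2 + 416481 = √(-66 - 36/(19 - 60))/2 + 416481 = √(-66 - 36/(-41))/2 + 416481 = √(-66 - 36*(-1/41))/2 + 416481 = √(-66 + 36/41)/2 + 416481 = √(-2670/41)/2 + 416481 = (I*√109470/41)/2 + 416481 = I*√109470/82 + 416481 = 416481 + I*√109470/82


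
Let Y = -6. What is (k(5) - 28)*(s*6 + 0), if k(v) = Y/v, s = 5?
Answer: -876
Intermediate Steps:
k(v) = -6/v
(k(5) - 28)*(s*6 + 0) = (-6/5 - 28)*(5*6 + 0) = (-6*1/5 - 28)*(30 + 0) = (-6/5 - 28)*30 = -146/5*30 = -876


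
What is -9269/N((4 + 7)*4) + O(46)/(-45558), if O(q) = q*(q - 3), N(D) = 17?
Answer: -211155364/387243 ≈ -545.28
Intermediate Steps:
O(q) = q*(-3 + q)
-9269/N((4 + 7)*4) + O(46)/(-45558) = -9269/17 + (46*(-3 + 46))/(-45558) = -9269*1/17 + (46*43)*(-1/45558) = -9269/17 + 1978*(-1/45558) = -9269/17 - 989/22779 = -211155364/387243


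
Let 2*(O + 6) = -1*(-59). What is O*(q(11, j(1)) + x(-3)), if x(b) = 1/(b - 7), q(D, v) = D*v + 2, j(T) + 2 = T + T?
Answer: 893/20 ≈ 44.650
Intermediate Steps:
j(T) = -2 + 2*T (j(T) = -2 + (T + T) = -2 + 2*T)
q(D, v) = 2 + D*v
x(b) = 1/(-7 + b)
O = 47/2 (O = -6 + (-1*(-59))/2 = -6 + (1/2)*59 = -6 + 59/2 = 47/2 ≈ 23.500)
O*(q(11, j(1)) + x(-3)) = 47*((2 + 11*(-2 + 2*1)) + 1/(-7 - 3))/2 = 47*((2 + 11*(-2 + 2)) + 1/(-10))/2 = 47*((2 + 11*0) - 1/10)/2 = 47*((2 + 0) - 1/10)/2 = 47*(2 - 1/10)/2 = (47/2)*(19/10) = 893/20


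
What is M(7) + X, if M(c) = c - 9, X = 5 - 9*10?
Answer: -87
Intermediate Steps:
X = -85 (X = 5 - 90 = -85)
M(c) = -9 + c
M(7) + X = (-9 + 7) - 85 = -2 - 85 = -87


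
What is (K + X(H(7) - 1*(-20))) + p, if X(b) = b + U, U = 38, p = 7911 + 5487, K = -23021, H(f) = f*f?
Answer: -9516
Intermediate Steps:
H(f) = f**2
p = 13398
X(b) = 38 + b (X(b) = b + 38 = 38 + b)
(K + X(H(7) - 1*(-20))) + p = (-23021 + (38 + (7**2 - 1*(-20)))) + 13398 = (-23021 + (38 + (49 + 20))) + 13398 = (-23021 + (38 + 69)) + 13398 = (-23021 + 107) + 13398 = -22914 + 13398 = -9516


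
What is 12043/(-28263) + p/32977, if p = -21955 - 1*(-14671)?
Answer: -603009703/932028951 ≈ -0.64699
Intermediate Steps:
p = -7284 (p = -21955 + 14671 = -7284)
12043/(-28263) + p/32977 = 12043/(-28263) - 7284/32977 = 12043*(-1/28263) - 7284*1/32977 = -12043/28263 - 7284/32977 = -603009703/932028951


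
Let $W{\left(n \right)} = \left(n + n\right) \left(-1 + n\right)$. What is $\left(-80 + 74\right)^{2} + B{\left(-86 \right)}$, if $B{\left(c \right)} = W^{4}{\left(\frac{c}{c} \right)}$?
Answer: $36$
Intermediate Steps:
$W{\left(n \right)} = 2 n \left(-1 + n\right)$
$B{\left(c \right)} = 0$ ($B{\left(c \right)} = \left(2 \frac{c}{c} \left(-1 + \frac{c}{c}\right)\right)^{4} = \left(2 \cdot 1 \left(-1 + 1\right)\right)^{4} = \left(2 \cdot 1 \cdot 0\right)^{4} = 0^{4} = 0$)
$\left(-80 + 74\right)^{2} + B{\left(-86 \right)} = \left(-80 + 74\right)^{2} + 0 = \left(-6\right)^{2} + 0 = 36 + 0 = 36$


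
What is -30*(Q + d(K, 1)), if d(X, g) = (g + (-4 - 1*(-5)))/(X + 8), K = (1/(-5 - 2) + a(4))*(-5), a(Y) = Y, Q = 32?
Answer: -75420/79 ≈ -954.68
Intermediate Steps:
K = -135/7 (K = (1/(-5 - 2) + 4)*(-5) = (1/(-7) + 4)*(-5) = (-⅐ + 4)*(-5) = (27/7)*(-5) = -135/7 ≈ -19.286)
d(X, g) = (1 + g)/(8 + X) (d(X, g) = (g + (-4 + 5))/(8 + X) = (g + 1)/(8 + X) = (1 + g)/(8 + X))
-30*(Q + d(K, 1)) = -30*(32 + (1 + 1)/(8 - 135/7)) = -30*(32 + 2/(-79/7)) = -30*(32 - 7/79*2) = -30*(32 - 14/79) = -30*2514/79 = -75420/79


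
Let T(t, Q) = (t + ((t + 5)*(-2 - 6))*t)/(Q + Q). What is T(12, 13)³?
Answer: -531441000/2197 ≈ -2.4189e+5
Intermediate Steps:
T(t, Q) = (t + t*(-40 - 8*t))/(2*Q) (T(t, Q) = (t + ((5 + t)*(-8))*t)/((2*Q)) = (t + (-40 - 8*t)*t)*(1/(2*Q)) = (t + t*(-40 - 8*t))*(1/(2*Q)) = (t + t*(-40 - 8*t))/(2*Q))
T(12, 13)³ = (-½*12*(39 + 8*12)/13)³ = (-½*12*1/13*(39 + 96))³ = (-½*12*1/13*135)³ = (-810/13)³ = -531441000/2197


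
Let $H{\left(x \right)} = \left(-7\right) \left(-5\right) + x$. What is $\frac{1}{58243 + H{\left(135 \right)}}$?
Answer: $\frac{1}{58413} \approx 1.7119 \cdot 10^{-5}$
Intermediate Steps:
$H{\left(x \right)} = 35 + x$
$\frac{1}{58243 + H{\left(135 \right)}} = \frac{1}{58243 + \left(35 + 135\right)} = \frac{1}{58243 + 170} = \frac{1}{58413}$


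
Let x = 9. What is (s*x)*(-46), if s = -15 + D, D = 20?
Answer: -2070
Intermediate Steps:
s = 5 (s = -15 + 20 = 5)
(s*x)*(-46) = (5*9)*(-46) = 45*(-46) = -2070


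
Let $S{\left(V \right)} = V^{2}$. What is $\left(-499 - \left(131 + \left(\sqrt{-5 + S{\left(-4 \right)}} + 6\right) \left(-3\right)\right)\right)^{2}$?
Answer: $374643 - 3672 \sqrt{11} \approx 3.6246 \cdot 10^{5}$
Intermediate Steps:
$\left(-499 - \left(131 + \left(\sqrt{-5 + S{\left(-4 \right)}} + 6\right) \left(-3\right)\right)\right)^{2} = \left(-499 - \left(131 + \left(\sqrt{-5 + \left(-4\right)^{2}} + 6\right) \left(-3\right)\right)\right)^{2} = \left(-499 - \left(131 + \left(\sqrt{-5 + 16} + 6\right) \left(-3\right)\right)\right)^{2} = \left(-499 - \left(131 + \left(\sqrt{11} + 6\right) \left(-3\right)\right)\right)^{2} = \left(-499 - \left(131 + \left(6 + \sqrt{11}\right) \left(-3\right)\right)\right)^{2} = \left(-499 - \left(113 - 3 \sqrt{11}\right)\right)^{2} = \left(-612 + 3 \sqrt{11}\right)^{2}$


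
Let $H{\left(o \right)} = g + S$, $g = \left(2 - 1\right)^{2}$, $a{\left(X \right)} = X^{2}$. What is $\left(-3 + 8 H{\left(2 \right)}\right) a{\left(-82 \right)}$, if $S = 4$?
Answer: $248788$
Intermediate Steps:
$g = 1$ ($g = 1^{2} = 1$)
$H{\left(o \right)} = 5$ ($H{\left(o \right)} = 1 + 4 = 5$)
$\left(-3 + 8 H{\left(2 \right)}\right) a{\left(-82 \right)} = \left(-3 + 8 \cdot 5\right) \left(-82\right)^{2} = \left(-3 + 40\right) 6724 = 37 \cdot 6724 = 248788$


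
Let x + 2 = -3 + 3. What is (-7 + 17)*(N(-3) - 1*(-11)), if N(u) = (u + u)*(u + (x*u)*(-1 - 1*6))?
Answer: 2810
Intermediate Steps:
x = -2 (x = -2 + (-3 + 3) = -2 + 0 = -2)
N(u) = 30*u² (N(u) = (u + u)*(u + (-2*u)*(-1 - 1*6)) = (2*u)*(u + (-2*u)*(-1 - 6)) = (2*u)*(u - 2*u*(-7)) = (2*u)*(u + 14*u) = (2*u)*(15*u) = 30*u²)
(-7 + 17)*(N(-3) - 1*(-11)) = (-7 + 17)*(30*(-3)² - 1*(-11)) = 10*(30*9 + 11) = 10*(270 + 11) = 10*281 = 2810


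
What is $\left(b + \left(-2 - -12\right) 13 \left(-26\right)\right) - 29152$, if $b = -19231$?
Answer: $-51763$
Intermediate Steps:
$\left(b + \left(-2 - -12\right) 13 \left(-26\right)\right) - 29152 = \left(-19231 + \left(-2 - -12\right) 13 \left(-26\right)\right) - 29152 = \left(-19231 + \left(-2 + 12\right) 13 \left(-26\right)\right) - 29152 = \left(-19231 + 10 \cdot 13 \left(-26\right)\right) - 29152 = \left(-19231 + 130 \left(-26\right)\right) - 29152 = \left(-19231 - 3380\right) - 29152 = -22611 - 29152 = -51763$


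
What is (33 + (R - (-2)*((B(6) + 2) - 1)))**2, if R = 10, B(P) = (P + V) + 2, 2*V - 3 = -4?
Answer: 3600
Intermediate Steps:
V = -1/2 (V = 3/2 + (1/2)*(-4) = 3/2 - 2 = -1/2 ≈ -0.50000)
B(P) = 3/2 + P (B(P) = (P - 1/2) + 2 = (-1/2 + P) + 2 = 3/2 + P)
(33 + (R - (-2)*((B(6) + 2) - 1)))**2 = (33 + (10 - (-2)*(((3/2 + 6) + 2) - 1)))**2 = (33 + (10 - (-2)*((15/2 + 2) - 1)))**2 = (33 + (10 - (-2)*(19/2 - 1)))**2 = (33 + (10 - (-2)*17/2))**2 = (33 + (10 - 1*(-17)))**2 = (33 + (10 + 17))**2 = (33 + 27)**2 = 60**2 = 3600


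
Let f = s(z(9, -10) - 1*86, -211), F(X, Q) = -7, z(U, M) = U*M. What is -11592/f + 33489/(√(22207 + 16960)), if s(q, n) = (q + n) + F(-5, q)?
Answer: 5796/197 + 33489*√39167/39167 ≈ 198.64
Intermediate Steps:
z(U, M) = M*U
s(q, n) = -7 + n + q (s(q, n) = (q + n) - 7 = (n + q) - 7 = -7 + n + q)
f = -394 (f = -7 - 211 + (-10*9 - 1*86) = -7 - 211 + (-90 - 86) = -7 - 211 - 176 = -394)
-11592/f + 33489/(√(22207 + 16960)) = -11592/(-394) + 33489/(√(22207 + 16960)) = -11592*(-1/394) + 33489/(√39167) = 5796/197 + 33489*(√39167/39167) = 5796/197 + 33489*√39167/39167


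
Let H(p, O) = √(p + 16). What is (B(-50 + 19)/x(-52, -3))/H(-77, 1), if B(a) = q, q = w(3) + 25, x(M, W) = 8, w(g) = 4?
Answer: -29*I*√61/488 ≈ -0.46413*I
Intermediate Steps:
H(p, O) = √(16 + p)
q = 29 (q = 4 + 25 = 29)
B(a) = 29
(B(-50 + 19)/x(-52, -3))/H(-77, 1) = (29/8)/(√(16 - 77)) = (29*(⅛))/(√(-61)) = 29/(8*((I*√61))) = 29*(-I*√61/61)/8 = -29*I*√61/488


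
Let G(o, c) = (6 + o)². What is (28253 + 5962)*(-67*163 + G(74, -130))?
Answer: -154686015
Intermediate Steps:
(28253 + 5962)*(-67*163 + G(74, -130)) = (28253 + 5962)*(-67*163 + (6 + 74)²) = 34215*(-10921 + 80²) = 34215*(-10921 + 6400) = 34215*(-4521) = -154686015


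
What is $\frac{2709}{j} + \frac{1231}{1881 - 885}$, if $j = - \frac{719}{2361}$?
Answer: $- \frac{6369480115}{716124} \approx -8894.4$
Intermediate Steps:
$j = - \frac{719}{2361}$ ($j = \left(-719\right) \frac{1}{2361} = - \frac{719}{2361} \approx -0.30453$)
$\frac{2709}{j} + \frac{1231}{1881 - 885} = \frac{2709}{- \frac{719}{2361}} + \frac{1231}{1881 - 885} = 2709 \left(- \frac{2361}{719}\right) + \frac{1231}{1881 - 885} = - \frac{6395949}{719} + \frac{1231}{996} = - \frac{6369480115}{716124}$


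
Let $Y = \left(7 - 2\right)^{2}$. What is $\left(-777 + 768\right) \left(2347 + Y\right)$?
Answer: $-21348$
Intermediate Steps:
$Y = 25$ ($Y = 5^{2} = 25$)
$\left(-777 + 768\right) \left(2347 + Y\right) = \left(-777 + 768\right) \left(2347 + 25\right) = \left(-9\right) 2372 = -21348$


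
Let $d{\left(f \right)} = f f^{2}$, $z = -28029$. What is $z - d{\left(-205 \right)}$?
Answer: $8587096$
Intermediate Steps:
$d{\left(f \right)} = f^{3}$
$z - d{\left(-205 \right)} = -28029 - \left(-205\right)^{3} = -28029 - -8615125 = -28029 + 8615125 = 8587096$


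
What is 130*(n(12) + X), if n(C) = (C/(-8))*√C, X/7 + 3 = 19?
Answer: 14560 - 390*√3 ≈ 13885.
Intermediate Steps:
X = 112 (X = -21 + 7*19 = -21 + 133 = 112)
n(C) = -C^(3/2)/8 (n(C) = (C*(-⅛))*√C = (-C/8)*√C = -C^(3/2)/8)
130*(n(12) + X) = 130*(-3*√3 + 112) = 130*(112 - 3*√3) = 14560 - 390*√3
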